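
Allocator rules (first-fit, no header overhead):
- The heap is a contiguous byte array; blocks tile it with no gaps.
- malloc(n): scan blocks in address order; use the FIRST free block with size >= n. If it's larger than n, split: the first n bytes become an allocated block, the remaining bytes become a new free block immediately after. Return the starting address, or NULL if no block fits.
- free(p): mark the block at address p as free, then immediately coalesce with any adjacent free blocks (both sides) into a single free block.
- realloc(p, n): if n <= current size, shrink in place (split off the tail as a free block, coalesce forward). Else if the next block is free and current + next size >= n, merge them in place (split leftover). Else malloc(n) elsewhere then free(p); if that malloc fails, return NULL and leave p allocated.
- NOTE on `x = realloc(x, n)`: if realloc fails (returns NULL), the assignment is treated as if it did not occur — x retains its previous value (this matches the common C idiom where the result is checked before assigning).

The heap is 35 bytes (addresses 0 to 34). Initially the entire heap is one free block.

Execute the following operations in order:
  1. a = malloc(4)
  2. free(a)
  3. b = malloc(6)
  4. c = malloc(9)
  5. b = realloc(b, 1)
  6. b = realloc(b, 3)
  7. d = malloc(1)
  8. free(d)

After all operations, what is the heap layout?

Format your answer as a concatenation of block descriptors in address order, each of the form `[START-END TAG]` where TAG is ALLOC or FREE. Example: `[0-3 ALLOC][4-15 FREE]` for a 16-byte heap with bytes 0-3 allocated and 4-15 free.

Op 1: a = malloc(4) -> a = 0; heap: [0-3 ALLOC][4-34 FREE]
Op 2: free(a) -> (freed a); heap: [0-34 FREE]
Op 3: b = malloc(6) -> b = 0; heap: [0-5 ALLOC][6-34 FREE]
Op 4: c = malloc(9) -> c = 6; heap: [0-5 ALLOC][6-14 ALLOC][15-34 FREE]
Op 5: b = realloc(b, 1) -> b = 0; heap: [0-0 ALLOC][1-5 FREE][6-14 ALLOC][15-34 FREE]
Op 6: b = realloc(b, 3) -> b = 0; heap: [0-2 ALLOC][3-5 FREE][6-14 ALLOC][15-34 FREE]
Op 7: d = malloc(1) -> d = 3; heap: [0-2 ALLOC][3-3 ALLOC][4-5 FREE][6-14 ALLOC][15-34 FREE]
Op 8: free(d) -> (freed d); heap: [0-2 ALLOC][3-5 FREE][6-14 ALLOC][15-34 FREE]

Answer: [0-2 ALLOC][3-5 FREE][6-14 ALLOC][15-34 FREE]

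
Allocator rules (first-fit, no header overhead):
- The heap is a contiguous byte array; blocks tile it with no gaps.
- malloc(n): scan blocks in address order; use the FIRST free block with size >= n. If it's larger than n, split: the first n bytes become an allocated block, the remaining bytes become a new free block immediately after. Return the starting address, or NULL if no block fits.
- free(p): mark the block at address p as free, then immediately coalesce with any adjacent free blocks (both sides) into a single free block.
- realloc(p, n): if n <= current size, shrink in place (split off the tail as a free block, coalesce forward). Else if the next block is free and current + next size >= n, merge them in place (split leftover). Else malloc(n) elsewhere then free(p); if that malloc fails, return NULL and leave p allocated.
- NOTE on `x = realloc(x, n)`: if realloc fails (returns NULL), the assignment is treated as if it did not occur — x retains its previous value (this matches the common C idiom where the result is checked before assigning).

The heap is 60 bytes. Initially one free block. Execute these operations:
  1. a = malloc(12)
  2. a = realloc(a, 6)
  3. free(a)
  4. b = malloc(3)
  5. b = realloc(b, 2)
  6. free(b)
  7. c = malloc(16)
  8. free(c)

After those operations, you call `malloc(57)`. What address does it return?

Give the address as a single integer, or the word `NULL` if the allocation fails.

Answer: 0

Derivation:
Op 1: a = malloc(12) -> a = 0; heap: [0-11 ALLOC][12-59 FREE]
Op 2: a = realloc(a, 6) -> a = 0; heap: [0-5 ALLOC][6-59 FREE]
Op 3: free(a) -> (freed a); heap: [0-59 FREE]
Op 4: b = malloc(3) -> b = 0; heap: [0-2 ALLOC][3-59 FREE]
Op 5: b = realloc(b, 2) -> b = 0; heap: [0-1 ALLOC][2-59 FREE]
Op 6: free(b) -> (freed b); heap: [0-59 FREE]
Op 7: c = malloc(16) -> c = 0; heap: [0-15 ALLOC][16-59 FREE]
Op 8: free(c) -> (freed c); heap: [0-59 FREE]
malloc(57): first-fit scan over [0-59 FREE] -> 0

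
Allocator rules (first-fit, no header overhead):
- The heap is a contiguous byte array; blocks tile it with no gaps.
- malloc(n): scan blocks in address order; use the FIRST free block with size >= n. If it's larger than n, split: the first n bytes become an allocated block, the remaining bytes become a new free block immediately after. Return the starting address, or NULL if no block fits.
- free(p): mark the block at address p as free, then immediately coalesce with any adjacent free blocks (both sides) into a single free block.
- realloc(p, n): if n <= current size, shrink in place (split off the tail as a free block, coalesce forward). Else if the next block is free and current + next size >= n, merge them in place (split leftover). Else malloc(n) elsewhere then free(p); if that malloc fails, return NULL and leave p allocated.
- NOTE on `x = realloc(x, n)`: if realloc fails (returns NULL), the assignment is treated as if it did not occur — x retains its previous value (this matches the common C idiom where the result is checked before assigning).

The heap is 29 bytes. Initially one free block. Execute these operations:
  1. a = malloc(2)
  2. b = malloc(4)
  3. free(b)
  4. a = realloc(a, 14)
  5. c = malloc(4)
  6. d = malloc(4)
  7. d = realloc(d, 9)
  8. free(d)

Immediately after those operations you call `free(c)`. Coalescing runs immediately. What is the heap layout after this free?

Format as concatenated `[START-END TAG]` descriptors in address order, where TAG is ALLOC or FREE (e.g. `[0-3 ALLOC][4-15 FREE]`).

Answer: [0-13 ALLOC][14-28 FREE]

Derivation:
Op 1: a = malloc(2) -> a = 0; heap: [0-1 ALLOC][2-28 FREE]
Op 2: b = malloc(4) -> b = 2; heap: [0-1 ALLOC][2-5 ALLOC][6-28 FREE]
Op 3: free(b) -> (freed b); heap: [0-1 ALLOC][2-28 FREE]
Op 4: a = realloc(a, 14) -> a = 0; heap: [0-13 ALLOC][14-28 FREE]
Op 5: c = malloc(4) -> c = 14; heap: [0-13 ALLOC][14-17 ALLOC][18-28 FREE]
Op 6: d = malloc(4) -> d = 18; heap: [0-13 ALLOC][14-17 ALLOC][18-21 ALLOC][22-28 FREE]
Op 7: d = realloc(d, 9) -> d = 18; heap: [0-13 ALLOC][14-17 ALLOC][18-26 ALLOC][27-28 FREE]
Op 8: free(d) -> (freed d); heap: [0-13 ALLOC][14-17 ALLOC][18-28 FREE]
free(c): c = 14 -> block [14-17 ALLOC]; mark free, coalesce with adjacent free neighbors -> [0-13 ALLOC][14-28 FREE]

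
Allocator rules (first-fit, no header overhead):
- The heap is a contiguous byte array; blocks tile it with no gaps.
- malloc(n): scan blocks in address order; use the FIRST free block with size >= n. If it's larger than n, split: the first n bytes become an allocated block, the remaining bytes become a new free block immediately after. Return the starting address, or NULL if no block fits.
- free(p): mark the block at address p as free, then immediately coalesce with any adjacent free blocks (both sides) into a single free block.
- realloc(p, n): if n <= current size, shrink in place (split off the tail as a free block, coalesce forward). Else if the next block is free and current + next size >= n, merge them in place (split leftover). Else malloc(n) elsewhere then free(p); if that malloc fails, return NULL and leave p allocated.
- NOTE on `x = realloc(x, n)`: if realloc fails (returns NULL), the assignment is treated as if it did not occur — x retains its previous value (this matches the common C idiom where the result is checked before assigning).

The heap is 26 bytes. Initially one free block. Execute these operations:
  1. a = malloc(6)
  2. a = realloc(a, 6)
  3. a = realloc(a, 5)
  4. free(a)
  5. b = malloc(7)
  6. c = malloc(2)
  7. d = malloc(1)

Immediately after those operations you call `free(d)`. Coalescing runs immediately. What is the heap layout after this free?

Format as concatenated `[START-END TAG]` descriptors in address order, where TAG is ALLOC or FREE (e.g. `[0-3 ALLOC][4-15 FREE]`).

Op 1: a = malloc(6) -> a = 0; heap: [0-5 ALLOC][6-25 FREE]
Op 2: a = realloc(a, 6) -> a = 0; heap: [0-5 ALLOC][6-25 FREE]
Op 3: a = realloc(a, 5) -> a = 0; heap: [0-4 ALLOC][5-25 FREE]
Op 4: free(a) -> (freed a); heap: [0-25 FREE]
Op 5: b = malloc(7) -> b = 0; heap: [0-6 ALLOC][7-25 FREE]
Op 6: c = malloc(2) -> c = 7; heap: [0-6 ALLOC][7-8 ALLOC][9-25 FREE]
Op 7: d = malloc(1) -> d = 9; heap: [0-6 ALLOC][7-8 ALLOC][9-9 ALLOC][10-25 FREE]
free(d): d = 9 -> block [9-9 ALLOC]; mark free, coalesce with adjacent free neighbors -> [0-6 ALLOC][7-8 ALLOC][9-25 FREE]

Answer: [0-6 ALLOC][7-8 ALLOC][9-25 FREE]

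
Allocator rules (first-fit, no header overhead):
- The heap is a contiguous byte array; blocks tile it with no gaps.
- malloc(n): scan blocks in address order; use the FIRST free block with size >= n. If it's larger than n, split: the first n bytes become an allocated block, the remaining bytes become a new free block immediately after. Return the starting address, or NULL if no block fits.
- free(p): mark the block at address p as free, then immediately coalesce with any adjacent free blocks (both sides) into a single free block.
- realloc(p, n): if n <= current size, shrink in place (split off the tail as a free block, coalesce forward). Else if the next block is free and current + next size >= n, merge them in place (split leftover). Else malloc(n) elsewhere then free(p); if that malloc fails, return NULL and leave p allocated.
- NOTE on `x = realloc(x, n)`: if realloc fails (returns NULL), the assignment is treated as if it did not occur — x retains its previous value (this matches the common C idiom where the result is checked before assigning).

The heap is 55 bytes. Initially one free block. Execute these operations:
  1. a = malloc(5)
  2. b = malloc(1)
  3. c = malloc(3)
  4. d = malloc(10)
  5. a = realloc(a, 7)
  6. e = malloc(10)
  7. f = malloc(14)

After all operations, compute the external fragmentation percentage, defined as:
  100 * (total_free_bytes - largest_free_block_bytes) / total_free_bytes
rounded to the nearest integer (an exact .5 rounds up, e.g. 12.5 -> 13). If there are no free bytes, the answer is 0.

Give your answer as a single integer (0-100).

Answer: 50

Derivation:
Op 1: a = malloc(5) -> a = 0; heap: [0-4 ALLOC][5-54 FREE]
Op 2: b = malloc(1) -> b = 5; heap: [0-4 ALLOC][5-5 ALLOC][6-54 FREE]
Op 3: c = malloc(3) -> c = 6; heap: [0-4 ALLOC][5-5 ALLOC][6-8 ALLOC][9-54 FREE]
Op 4: d = malloc(10) -> d = 9; heap: [0-4 ALLOC][5-5 ALLOC][6-8 ALLOC][9-18 ALLOC][19-54 FREE]
Op 5: a = realloc(a, 7) -> a = 19; heap: [0-4 FREE][5-5 ALLOC][6-8 ALLOC][9-18 ALLOC][19-25 ALLOC][26-54 FREE]
Op 6: e = malloc(10) -> e = 26; heap: [0-4 FREE][5-5 ALLOC][6-8 ALLOC][9-18 ALLOC][19-25 ALLOC][26-35 ALLOC][36-54 FREE]
Op 7: f = malloc(14) -> f = 36; heap: [0-4 FREE][5-5 ALLOC][6-8 ALLOC][9-18 ALLOC][19-25 ALLOC][26-35 ALLOC][36-49 ALLOC][50-54 FREE]
Free blocks: [5 5] total_free=10 largest=5 -> 100*(10-5)/10 = 500/10 = 50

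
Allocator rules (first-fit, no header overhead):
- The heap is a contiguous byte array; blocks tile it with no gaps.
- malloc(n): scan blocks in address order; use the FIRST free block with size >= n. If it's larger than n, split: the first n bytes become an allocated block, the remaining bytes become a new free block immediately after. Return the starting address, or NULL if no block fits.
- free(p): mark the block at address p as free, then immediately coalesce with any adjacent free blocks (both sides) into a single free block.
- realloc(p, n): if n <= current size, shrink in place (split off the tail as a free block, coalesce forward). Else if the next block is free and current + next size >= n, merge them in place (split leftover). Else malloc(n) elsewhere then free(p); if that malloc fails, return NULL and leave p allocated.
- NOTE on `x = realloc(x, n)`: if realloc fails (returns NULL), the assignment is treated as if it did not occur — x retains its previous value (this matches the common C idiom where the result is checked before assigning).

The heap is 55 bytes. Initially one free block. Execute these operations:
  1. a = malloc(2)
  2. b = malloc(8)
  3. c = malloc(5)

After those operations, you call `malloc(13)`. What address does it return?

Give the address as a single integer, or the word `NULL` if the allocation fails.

Answer: 15

Derivation:
Op 1: a = malloc(2) -> a = 0; heap: [0-1 ALLOC][2-54 FREE]
Op 2: b = malloc(8) -> b = 2; heap: [0-1 ALLOC][2-9 ALLOC][10-54 FREE]
Op 3: c = malloc(5) -> c = 10; heap: [0-1 ALLOC][2-9 ALLOC][10-14 ALLOC][15-54 FREE]
malloc(13): first-fit scan over [0-1 ALLOC][2-9 ALLOC][10-14 ALLOC][15-54 FREE] -> 15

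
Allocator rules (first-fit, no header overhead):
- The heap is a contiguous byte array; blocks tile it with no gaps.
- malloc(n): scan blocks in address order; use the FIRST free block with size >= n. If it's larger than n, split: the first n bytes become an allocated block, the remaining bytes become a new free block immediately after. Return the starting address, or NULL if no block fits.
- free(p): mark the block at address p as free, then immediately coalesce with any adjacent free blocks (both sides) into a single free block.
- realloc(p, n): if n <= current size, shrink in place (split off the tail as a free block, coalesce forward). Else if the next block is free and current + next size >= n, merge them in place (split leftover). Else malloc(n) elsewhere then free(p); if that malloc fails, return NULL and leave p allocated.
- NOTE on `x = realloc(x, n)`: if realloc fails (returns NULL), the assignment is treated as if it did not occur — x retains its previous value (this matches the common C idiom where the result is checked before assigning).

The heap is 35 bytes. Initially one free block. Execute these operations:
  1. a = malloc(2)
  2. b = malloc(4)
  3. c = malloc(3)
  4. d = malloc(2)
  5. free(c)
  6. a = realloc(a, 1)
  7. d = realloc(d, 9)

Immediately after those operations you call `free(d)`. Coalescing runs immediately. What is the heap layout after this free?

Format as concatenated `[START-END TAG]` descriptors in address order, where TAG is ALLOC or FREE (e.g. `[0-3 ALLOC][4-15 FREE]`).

Op 1: a = malloc(2) -> a = 0; heap: [0-1 ALLOC][2-34 FREE]
Op 2: b = malloc(4) -> b = 2; heap: [0-1 ALLOC][2-5 ALLOC][6-34 FREE]
Op 3: c = malloc(3) -> c = 6; heap: [0-1 ALLOC][2-5 ALLOC][6-8 ALLOC][9-34 FREE]
Op 4: d = malloc(2) -> d = 9; heap: [0-1 ALLOC][2-5 ALLOC][6-8 ALLOC][9-10 ALLOC][11-34 FREE]
Op 5: free(c) -> (freed c); heap: [0-1 ALLOC][2-5 ALLOC][6-8 FREE][9-10 ALLOC][11-34 FREE]
Op 6: a = realloc(a, 1) -> a = 0; heap: [0-0 ALLOC][1-1 FREE][2-5 ALLOC][6-8 FREE][9-10 ALLOC][11-34 FREE]
Op 7: d = realloc(d, 9) -> d = 9; heap: [0-0 ALLOC][1-1 FREE][2-5 ALLOC][6-8 FREE][9-17 ALLOC][18-34 FREE]
free(d): d = 9 -> block [9-17 ALLOC]; mark free, coalesce with adjacent free neighbors -> [0-0 ALLOC][1-1 FREE][2-5 ALLOC][6-34 FREE]

Answer: [0-0 ALLOC][1-1 FREE][2-5 ALLOC][6-34 FREE]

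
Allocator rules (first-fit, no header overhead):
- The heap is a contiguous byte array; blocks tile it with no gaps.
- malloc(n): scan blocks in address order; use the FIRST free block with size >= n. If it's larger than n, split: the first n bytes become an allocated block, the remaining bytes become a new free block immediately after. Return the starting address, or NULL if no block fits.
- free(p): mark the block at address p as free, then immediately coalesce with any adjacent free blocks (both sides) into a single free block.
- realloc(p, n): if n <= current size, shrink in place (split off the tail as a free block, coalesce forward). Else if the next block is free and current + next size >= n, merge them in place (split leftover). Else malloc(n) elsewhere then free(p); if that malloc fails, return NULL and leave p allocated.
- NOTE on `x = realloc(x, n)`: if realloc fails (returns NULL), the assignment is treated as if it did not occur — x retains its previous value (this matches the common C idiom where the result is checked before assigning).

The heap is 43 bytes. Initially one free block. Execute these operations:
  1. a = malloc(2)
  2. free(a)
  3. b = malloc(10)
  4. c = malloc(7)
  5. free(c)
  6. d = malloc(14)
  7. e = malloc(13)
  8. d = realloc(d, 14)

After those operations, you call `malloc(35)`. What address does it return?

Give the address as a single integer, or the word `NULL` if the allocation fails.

Op 1: a = malloc(2) -> a = 0; heap: [0-1 ALLOC][2-42 FREE]
Op 2: free(a) -> (freed a); heap: [0-42 FREE]
Op 3: b = malloc(10) -> b = 0; heap: [0-9 ALLOC][10-42 FREE]
Op 4: c = malloc(7) -> c = 10; heap: [0-9 ALLOC][10-16 ALLOC][17-42 FREE]
Op 5: free(c) -> (freed c); heap: [0-9 ALLOC][10-42 FREE]
Op 6: d = malloc(14) -> d = 10; heap: [0-9 ALLOC][10-23 ALLOC][24-42 FREE]
Op 7: e = malloc(13) -> e = 24; heap: [0-9 ALLOC][10-23 ALLOC][24-36 ALLOC][37-42 FREE]
Op 8: d = realloc(d, 14) -> d = 10; heap: [0-9 ALLOC][10-23 ALLOC][24-36 ALLOC][37-42 FREE]
malloc(35): first-fit scan over [0-9 ALLOC][10-23 ALLOC][24-36 ALLOC][37-42 FREE] -> NULL

Answer: NULL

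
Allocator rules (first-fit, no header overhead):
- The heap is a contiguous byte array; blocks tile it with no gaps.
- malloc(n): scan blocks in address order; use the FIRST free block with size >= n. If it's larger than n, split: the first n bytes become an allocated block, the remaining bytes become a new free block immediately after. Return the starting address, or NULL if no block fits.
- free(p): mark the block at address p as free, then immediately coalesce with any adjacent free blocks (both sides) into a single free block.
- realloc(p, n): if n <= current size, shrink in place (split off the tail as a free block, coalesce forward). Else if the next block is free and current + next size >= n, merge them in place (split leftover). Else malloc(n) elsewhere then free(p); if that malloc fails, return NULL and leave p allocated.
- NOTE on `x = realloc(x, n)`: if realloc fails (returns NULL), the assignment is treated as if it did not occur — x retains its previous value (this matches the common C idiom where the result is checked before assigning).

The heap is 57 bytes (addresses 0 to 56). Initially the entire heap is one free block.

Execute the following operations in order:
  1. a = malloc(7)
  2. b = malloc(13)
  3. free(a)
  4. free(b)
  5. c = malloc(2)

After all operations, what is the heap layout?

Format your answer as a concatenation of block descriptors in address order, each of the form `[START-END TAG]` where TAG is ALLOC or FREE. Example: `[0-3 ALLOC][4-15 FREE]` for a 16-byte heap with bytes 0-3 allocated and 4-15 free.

Op 1: a = malloc(7) -> a = 0; heap: [0-6 ALLOC][7-56 FREE]
Op 2: b = malloc(13) -> b = 7; heap: [0-6 ALLOC][7-19 ALLOC][20-56 FREE]
Op 3: free(a) -> (freed a); heap: [0-6 FREE][7-19 ALLOC][20-56 FREE]
Op 4: free(b) -> (freed b); heap: [0-56 FREE]
Op 5: c = malloc(2) -> c = 0; heap: [0-1 ALLOC][2-56 FREE]

Answer: [0-1 ALLOC][2-56 FREE]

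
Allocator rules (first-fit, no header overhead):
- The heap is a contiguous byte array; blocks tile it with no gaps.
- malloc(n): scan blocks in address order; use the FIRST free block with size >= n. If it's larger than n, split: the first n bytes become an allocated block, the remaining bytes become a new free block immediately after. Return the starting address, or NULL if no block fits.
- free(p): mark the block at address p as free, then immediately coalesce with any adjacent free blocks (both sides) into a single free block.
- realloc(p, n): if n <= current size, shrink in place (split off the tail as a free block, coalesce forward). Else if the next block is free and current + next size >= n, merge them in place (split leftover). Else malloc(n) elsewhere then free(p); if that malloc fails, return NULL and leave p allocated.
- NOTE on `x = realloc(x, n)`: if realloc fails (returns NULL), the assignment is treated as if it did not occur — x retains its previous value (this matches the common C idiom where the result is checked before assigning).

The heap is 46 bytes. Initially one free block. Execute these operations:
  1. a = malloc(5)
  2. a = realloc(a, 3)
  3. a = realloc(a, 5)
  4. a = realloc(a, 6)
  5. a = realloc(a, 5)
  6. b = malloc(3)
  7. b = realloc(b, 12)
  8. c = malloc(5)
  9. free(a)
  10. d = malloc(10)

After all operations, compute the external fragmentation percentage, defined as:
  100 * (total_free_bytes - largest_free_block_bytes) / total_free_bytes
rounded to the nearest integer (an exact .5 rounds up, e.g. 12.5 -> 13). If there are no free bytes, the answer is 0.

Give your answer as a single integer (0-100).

Answer: 26

Derivation:
Op 1: a = malloc(5) -> a = 0; heap: [0-4 ALLOC][5-45 FREE]
Op 2: a = realloc(a, 3) -> a = 0; heap: [0-2 ALLOC][3-45 FREE]
Op 3: a = realloc(a, 5) -> a = 0; heap: [0-4 ALLOC][5-45 FREE]
Op 4: a = realloc(a, 6) -> a = 0; heap: [0-5 ALLOC][6-45 FREE]
Op 5: a = realloc(a, 5) -> a = 0; heap: [0-4 ALLOC][5-45 FREE]
Op 6: b = malloc(3) -> b = 5; heap: [0-4 ALLOC][5-7 ALLOC][8-45 FREE]
Op 7: b = realloc(b, 12) -> b = 5; heap: [0-4 ALLOC][5-16 ALLOC][17-45 FREE]
Op 8: c = malloc(5) -> c = 17; heap: [0-4 ALLOC][5-16 ALLOC][17-21 ALLOC][22-45 FREE]
Op 9: free(a) -> (freed a); heap: [0-4 FREE][5-16 ALLOC][17-21 ALLOC][22-45 FREE]
Op 10: d = malloc(10) -> d = 22; heap: [0-4 FREE][5-16 ALLOC][17-21 ALLOC][22-31 ALLOC][32-45 FREE]
Free blocks: [5 14] total_free=19 largest=14 -> 100*(19-14)/19 = 500/19 ≈ 26.316 -> rounds to 26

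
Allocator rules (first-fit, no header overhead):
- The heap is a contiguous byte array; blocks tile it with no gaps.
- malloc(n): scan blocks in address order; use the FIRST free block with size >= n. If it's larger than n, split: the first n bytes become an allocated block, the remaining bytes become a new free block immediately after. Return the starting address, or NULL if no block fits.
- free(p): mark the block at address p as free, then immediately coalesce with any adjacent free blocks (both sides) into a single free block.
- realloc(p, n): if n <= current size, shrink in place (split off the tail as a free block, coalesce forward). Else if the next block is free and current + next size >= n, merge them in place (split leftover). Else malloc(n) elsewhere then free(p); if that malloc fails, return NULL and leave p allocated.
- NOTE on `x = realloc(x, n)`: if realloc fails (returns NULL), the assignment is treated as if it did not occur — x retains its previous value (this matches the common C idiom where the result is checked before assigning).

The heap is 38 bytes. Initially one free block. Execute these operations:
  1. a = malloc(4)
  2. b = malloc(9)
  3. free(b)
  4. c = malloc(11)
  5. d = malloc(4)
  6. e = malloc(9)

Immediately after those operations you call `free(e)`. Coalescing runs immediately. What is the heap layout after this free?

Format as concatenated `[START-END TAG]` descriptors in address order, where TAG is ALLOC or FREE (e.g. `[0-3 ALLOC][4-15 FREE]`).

Answer: [0-3 ALLOC][4-14 ALLOC][15-18 ALLOC][19-37 FREE]

Derivation:
Op 1: a = malloc(4) -> a = 0; heap: [0-3 ALLOC][4-37 FREE]
Op 2: b = malloc(9) -> b = 4; heap: [0-3 ALLOC][4-12 ALLOC][13-37 FREE]
Op 3: free(b) -> (freed b); heap: [0-3 ALLOC][4-37 FREE]
Op 4: c = malloc(11) -> c = 4; heap: [0-3 ALLOC][4-14 ALLOC][15-37 FREE]
Op 5: d = malloc(4) -> d = 15; heap: [0-3 ALLOC][4-14 ALLOC][15-18 ALLOC][19-37 FREE]
Op 6: e = malloc(9) -> e = 19; heap: [0-3 ALLOC][4-14 ALLOC][15-18 ALLOC][19-27 ALLOC][28-37 FREE]
free(e): e = 19 -> block [19-27 ALLOC]; mark free, coalesce with adjacent free neighbors -> [0-3 ALLOC][4-14 ALLOC][15-18 ALLOC][19-37 FREE]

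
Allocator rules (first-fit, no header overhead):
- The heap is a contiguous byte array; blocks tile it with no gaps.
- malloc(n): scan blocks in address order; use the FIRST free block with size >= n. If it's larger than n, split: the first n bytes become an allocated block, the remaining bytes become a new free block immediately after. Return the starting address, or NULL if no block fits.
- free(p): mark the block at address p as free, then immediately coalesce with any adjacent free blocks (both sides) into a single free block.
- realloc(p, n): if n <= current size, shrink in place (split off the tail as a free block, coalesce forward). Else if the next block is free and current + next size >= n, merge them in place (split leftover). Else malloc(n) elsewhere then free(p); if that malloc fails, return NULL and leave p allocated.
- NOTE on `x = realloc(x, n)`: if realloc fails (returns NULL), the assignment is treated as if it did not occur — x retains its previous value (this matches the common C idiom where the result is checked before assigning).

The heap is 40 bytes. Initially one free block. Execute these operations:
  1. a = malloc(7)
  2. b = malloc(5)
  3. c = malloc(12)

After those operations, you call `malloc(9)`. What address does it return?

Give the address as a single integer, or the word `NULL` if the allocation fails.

Op 1: a = malloc(7) -> a = 0; heap: [0-6 ALLOC][7-39 FREE]
Op 2: b = malloc(5) -> b = 7; heap: [0-6 ALLOC][7-11 ALLOC][12-39 FREE]
Op 3: c = malloc(12) -> c = 12; heap: [0-6 ALLOC][7-11 ALLOC][12-23 ALLOC][24-39 FREE]
malloc(9): first-fit scan over [0-6 ALLOC][7-11 ALLOC][12-23 ALLOC][24-39 FREE] -> 24

Answer: 24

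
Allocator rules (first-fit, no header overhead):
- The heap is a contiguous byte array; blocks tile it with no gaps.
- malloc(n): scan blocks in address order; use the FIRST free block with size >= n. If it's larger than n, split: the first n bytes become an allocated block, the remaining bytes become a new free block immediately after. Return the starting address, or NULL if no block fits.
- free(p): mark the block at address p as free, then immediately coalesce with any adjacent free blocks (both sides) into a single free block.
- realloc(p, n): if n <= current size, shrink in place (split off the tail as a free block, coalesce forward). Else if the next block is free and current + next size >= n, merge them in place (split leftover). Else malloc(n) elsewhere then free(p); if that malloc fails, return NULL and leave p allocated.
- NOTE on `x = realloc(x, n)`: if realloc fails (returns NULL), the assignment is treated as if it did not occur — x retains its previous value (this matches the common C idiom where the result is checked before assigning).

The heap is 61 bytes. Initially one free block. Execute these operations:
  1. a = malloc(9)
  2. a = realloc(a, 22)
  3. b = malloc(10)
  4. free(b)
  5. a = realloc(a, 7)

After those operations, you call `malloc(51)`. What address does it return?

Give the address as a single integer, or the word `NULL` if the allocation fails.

Op 1: a = malloc(9) -> a = 0; heap: [0-8 ALLOC][9-60 FREE]
Op 2: a = realloc(a, 22) -> a = 0; heap: [0-21 ALLOC][22-60 FREE]
Op 3: b = malloc(10) -> b = 22; heap: [0-21 ALLOC][22-31 ALLOC][32-60 FREE]
Op 4: free(b) -> (freed b); heap: [0-21 ALLOC][22-60 FREE]
Op 5: a = realloc(a, 7) -> a = 0; heap: [0-6 ALLOC][7-60 FREE]
malloc(51): first-fit scan over [0-6 ALLOC][7-60 FREE] -> 7

Answer: 7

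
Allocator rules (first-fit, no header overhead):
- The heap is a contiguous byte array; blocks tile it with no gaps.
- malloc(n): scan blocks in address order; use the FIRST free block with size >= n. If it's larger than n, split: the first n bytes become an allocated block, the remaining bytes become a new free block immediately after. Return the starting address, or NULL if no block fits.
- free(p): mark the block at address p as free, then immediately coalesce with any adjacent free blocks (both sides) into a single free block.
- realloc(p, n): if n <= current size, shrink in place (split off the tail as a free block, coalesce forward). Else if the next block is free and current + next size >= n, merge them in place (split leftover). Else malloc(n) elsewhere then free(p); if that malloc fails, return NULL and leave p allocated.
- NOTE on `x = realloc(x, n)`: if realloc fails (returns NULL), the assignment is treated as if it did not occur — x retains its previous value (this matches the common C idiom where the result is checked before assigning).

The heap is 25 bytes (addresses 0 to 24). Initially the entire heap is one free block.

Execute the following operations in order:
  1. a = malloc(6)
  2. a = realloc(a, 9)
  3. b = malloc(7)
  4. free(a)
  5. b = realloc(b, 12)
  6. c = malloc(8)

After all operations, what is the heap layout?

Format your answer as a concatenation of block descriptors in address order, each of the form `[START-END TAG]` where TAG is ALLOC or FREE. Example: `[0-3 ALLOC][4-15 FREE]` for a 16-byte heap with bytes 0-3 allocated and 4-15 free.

Answer: [0-7 ALLOC][8-8 FREE][9-20 ALLOC][21-24 FREE]

Derivation:
Op 1: a = malloc(6) -> a = 0; heap: [0-5 ALLOC][6-24 FREE]
Op 2: a = realloc(a, 9) -> a = 0; heap: [0-8 ALLOC][9-24 FREE]
Op 3: b = malloc(7) -> b = 9; heap: [0-8 ALLOC][9-15 ALLOC][16-24 FREE]
Op 4: free(a) -> (freed a); heap: [0-8 FREE][9-15 ALLOC][16-24 FREE]
Op 5: b = realloc(b, 12) -> b = 9; heap: [0-8 FREE][9-20 ALLOC][21-24 FREE]
Op 6: c = malloc(8) -> c = 0; heap: [0-7 ALLOC][8-8 FREE][9-20 ALLOC][21-24 FREE]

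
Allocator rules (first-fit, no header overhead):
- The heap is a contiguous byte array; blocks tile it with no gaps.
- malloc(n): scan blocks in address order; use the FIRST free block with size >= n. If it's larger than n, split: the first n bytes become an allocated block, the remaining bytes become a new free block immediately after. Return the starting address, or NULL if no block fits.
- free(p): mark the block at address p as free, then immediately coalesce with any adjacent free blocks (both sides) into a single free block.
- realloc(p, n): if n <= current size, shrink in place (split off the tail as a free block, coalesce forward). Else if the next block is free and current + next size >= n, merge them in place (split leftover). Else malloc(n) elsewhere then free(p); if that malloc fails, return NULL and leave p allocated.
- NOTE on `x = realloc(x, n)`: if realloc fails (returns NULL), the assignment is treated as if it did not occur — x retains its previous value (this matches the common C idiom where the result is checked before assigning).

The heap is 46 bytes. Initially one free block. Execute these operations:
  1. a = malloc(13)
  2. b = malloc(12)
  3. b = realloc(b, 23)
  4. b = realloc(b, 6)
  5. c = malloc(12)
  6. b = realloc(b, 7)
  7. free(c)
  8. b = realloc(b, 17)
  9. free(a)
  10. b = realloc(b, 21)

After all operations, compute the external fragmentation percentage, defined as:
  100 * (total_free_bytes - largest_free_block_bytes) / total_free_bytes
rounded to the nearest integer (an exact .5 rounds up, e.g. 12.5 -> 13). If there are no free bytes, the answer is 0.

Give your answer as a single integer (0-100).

Answer: 48

Derivation:
Op 1: a = malloc(13) -> a = 0; heap: [0-12 ALLOC][13-45 FREE]
Op 2: b = malloc(12) -> b = 13; heap: [0-12 ALLOC][13-24 ALLOC][25-45 FREE]
Op 3: b = realloc(b, 23) -> b = 13; heap: [0-12 ALLOC][13-35 ALLOC][36-45 FREE]
Op 4: b = realloc(b, 6) -> b = 13; heap: [0-12 ALLOC][13-18 ALLOC][19-45 FREE]
Op 5: c = malloc(12) -> c = 19; heap: [0-12 ALLOC][13-18 ALLOC][19-30 ALLOC][31-45 FREE]
Op 6: b = realloc(b, 7) -> b = 31; heap: [0-12 ALLOC][13-18 FREE][19-30 ALLOC][31-37 ALLOC][38-45 FREE]
Op 7: free(c) -> (freed c); heap: [0-12 ALLOC][13-30 FREE][31-37 ALLOC][38-45 FREE]
Op 8: b = realloc(b, 17) -> b = 13; heap: [0-12 ALLOC][13-29 ALLOC][30-45 FREE]
Op 9: free(a) -> (freed a); heap: [0-12 FREE][13-29 ALLOC][30-45 FREE]
Op 10: b = realloc(b, 21) -> b = 13; heap: [0-12 FREE][13-33 ALLOC][34-45 FREE]
Free blocks: [13 12] total_free=25 largest=13 -> 100*(25-13)/25 = 1200/25 = 48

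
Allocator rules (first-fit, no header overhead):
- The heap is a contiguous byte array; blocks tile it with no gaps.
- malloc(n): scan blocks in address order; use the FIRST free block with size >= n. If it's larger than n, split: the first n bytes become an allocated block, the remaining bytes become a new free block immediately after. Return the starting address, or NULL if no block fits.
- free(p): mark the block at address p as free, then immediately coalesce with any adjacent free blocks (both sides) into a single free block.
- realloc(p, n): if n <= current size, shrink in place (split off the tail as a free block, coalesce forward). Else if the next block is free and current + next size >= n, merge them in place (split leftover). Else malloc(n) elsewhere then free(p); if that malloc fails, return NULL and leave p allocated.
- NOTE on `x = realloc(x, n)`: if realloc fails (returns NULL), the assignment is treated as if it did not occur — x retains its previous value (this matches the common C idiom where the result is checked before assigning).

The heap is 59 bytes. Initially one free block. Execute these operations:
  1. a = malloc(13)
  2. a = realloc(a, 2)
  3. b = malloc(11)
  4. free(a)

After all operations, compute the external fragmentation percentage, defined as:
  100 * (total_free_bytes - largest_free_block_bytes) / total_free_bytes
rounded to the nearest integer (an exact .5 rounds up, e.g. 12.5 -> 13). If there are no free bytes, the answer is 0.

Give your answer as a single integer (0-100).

Answer: 4

Derivation:
Op 1: a = malloc(13) -> a = 0; heap: [0-12 ALLOC][13-58 FREE]
Op 2: a = realloc(a, 2) -> a = 0; heap: [0-1 ALLOC][2-58 FREE]
Op 3: b = malloc(11) -> b = 2; heap: [0-1 ALLOC][2-12 ALLOC][13-58 FREE]
Op 4: free(a) -> (freed a); heap: [0-1 FREE][2-12 ALLOC][13-58 FREE]
Free blocks: [2 46] total_free=48 largest=46 -> 100*(48-46)/48 = 200/48 ≈ 4.167 -> rounds to 4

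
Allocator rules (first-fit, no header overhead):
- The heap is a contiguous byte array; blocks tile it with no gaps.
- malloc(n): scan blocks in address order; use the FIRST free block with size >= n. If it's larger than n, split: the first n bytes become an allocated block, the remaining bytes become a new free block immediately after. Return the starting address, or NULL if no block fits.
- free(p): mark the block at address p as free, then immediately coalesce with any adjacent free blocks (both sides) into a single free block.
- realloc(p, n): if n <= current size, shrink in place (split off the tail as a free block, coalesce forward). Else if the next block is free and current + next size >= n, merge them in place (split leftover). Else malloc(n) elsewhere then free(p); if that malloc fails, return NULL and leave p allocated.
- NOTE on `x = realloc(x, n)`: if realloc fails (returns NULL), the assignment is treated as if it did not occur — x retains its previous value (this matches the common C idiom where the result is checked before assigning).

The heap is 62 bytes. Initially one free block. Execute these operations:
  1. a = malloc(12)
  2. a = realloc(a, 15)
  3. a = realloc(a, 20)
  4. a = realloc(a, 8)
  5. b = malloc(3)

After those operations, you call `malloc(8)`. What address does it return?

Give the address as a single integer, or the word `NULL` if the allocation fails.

Op 1: a = malloc(12) -> a = 0; heap: [0-11 ALLOC][12-61 FREE]
Op 2: a = realloc(a, 15) -> a = 0; heap: [0-14 ALLOC][15-61 FREE]
Op 3: a = realloc(a, 20) -> a = 0; heap: [0-19 ALLOC][20-61 FREE]
Op 4: a = realloc(a, 8) -> a = 0; heap: [0-7 ALLOC][8-61 FREE]
Op 5: b = malloc(3) -> b = 8; heap: [0-7 ALLOC][8-10 ALLOC][11-61 FREE]
malloc(8): first-fit scan over [0-7 ALLOC][8-10 ALLOC][11-61 FREE] -> 11

Answer: 11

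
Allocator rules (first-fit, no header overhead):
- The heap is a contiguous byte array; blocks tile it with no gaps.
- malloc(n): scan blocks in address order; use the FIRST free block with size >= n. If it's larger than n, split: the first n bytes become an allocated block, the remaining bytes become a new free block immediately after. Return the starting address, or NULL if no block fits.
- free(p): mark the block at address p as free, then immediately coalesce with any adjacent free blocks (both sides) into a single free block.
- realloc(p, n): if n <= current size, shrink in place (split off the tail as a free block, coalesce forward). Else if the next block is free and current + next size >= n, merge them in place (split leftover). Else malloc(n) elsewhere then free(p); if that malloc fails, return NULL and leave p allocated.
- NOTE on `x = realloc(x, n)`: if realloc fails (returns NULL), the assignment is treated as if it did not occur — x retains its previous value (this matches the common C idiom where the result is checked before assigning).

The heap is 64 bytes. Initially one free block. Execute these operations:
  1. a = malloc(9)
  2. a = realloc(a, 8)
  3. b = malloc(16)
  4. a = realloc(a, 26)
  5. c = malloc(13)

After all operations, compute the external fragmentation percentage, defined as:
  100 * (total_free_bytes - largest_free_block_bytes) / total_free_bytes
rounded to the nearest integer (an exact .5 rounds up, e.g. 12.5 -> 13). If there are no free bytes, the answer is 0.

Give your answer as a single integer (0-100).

Op 1: a = malloc(9) -> a = 0; heap: [0-8 ALLOC][9-63 FREE]
Op 2: a = realloc(a, 8) -> a = 0; heap: [0-7 ALLOC][8-63 FREE]
Op 3: b = malloc(16) -> b = 8; heap: [0-7 ALLOC][8-23 ALLOC][24-63 FREE]
Op 4: a = realloc(a, 26) -> a = 24; heap: [0-7 FREE][8-23 ALLOC][24-49 ALLOC][50-63 FREE]
Op 5: c = malloc(13) -> c = 50; heap: [0-7 FREE][8-23 ALLOC][24-49 ALLOC][50-62 ALLOC][63-63 FREE]
Free blocks: [8 1] total_free=9 largest=8 -> 100*(9-8)/9 = 100/9 ≈ 11.111 -> rounds to 11

Answer: 11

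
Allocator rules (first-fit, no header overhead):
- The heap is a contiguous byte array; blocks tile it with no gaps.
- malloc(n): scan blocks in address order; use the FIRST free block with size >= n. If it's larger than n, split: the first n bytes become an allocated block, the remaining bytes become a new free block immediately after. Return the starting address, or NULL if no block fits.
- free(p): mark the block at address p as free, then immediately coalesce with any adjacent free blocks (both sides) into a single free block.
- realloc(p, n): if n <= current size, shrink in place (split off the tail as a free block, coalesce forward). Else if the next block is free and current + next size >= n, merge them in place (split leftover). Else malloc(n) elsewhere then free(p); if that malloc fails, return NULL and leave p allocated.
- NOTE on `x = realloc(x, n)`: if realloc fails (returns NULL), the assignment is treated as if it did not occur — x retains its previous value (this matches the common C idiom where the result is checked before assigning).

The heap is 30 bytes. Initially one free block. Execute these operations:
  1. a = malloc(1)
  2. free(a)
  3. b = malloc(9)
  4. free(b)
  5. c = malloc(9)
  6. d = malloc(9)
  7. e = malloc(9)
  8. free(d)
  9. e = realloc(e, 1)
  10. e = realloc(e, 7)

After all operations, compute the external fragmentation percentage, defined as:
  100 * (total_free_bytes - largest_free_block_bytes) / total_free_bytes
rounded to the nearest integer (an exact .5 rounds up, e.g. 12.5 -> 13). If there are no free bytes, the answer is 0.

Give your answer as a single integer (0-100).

Op 1: a = malloc(1) -> a = 0; heap: [0-0 ALLOC][1-29 FREE]
Op 2: free(a) -> (freed a); heap: [0-29 FREE]
Op 3: b = malloc(9) -> b = 0; heap: [0-8 ALLOC][9-29 FREE]
Op 4: free(b) -> (freed b); heap: [0-29 FREE]
Op 5: c = malloc(9) -> c = 0; heap: [0-8 ALLOC][9-29 FREE]
Op 6: d = malloc(9) -> d = 9; heap: [0-8 ALLOC][9-17 ALLOC][18-29 FREE]
Op 7: e = malloc(9) -> e = 18; heap: [0-8 ALLOC][9-17 ALLOC][18-26 ALLOC][27-29 FREE]
Op 8: free(d) -> (freed d); heap: [0-8 ALLOC][9-17 FREE][18-26 ALLOC][27-29 FREE]
Op 9: e = realloc(e, 1) -> e = 18; heap: [0-8 ALLOC][9-17 FREE][18-18 ALLOC][19-29 FREE]
Op 10: e = realloc(e, 7) -> e = 18; heap: [0-8 ALLOC][9-17 FREE][18-24 ALLOC][25-29 FREE]
Free blocks: [9 5] total_free=14 largest=9 -> 100*(14-9)/14 = 500/14 ≈ 35.714 -> rounds to 36

Answer: 36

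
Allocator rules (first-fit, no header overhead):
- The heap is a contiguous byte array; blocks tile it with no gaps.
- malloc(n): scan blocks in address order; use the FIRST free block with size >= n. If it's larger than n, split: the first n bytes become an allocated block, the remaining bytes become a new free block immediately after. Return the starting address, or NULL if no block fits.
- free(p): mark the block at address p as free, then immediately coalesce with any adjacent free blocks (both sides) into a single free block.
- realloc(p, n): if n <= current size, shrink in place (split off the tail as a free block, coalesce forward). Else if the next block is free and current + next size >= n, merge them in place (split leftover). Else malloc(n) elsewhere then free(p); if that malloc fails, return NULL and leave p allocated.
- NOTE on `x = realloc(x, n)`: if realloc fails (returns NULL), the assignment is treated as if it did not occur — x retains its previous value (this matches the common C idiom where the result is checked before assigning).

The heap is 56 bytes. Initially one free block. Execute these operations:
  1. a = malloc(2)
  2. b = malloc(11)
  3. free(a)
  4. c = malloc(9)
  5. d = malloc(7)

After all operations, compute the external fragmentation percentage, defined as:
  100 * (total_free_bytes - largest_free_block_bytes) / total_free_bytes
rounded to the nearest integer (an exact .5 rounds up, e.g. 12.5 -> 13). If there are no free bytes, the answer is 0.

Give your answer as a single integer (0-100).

Op 1: a = malloc(2) -> a = 0; heap: [0-1 ALLOC][2-55 FREE]
Op 2: b = malloc(11) -> b = 2; heap: [0-1 ALLOC][2-12 ALLOC][13-55 FREE]
Op 3: free(a) -> (freed a); heap: [0-1 FREE][2-12 ALLOC][13-55 FREE]
Op 4: c = malloc(9) -> c = 13; heap: [0-1 FREE][2-12 ALLOC][13-21 ALLOC][22-55 FREE]
Op 5: d = malloc(7) -> d = 22; heap: [0-1 FREE][2-12 ALLOC][13-21 ALLOC][22-28 ALLOC][29-55 FREE]
Free blocks: [2 27] total_free=29 largest=27 -> 100*(29-27)/29 = 200/29 ≈ 6.897 -> rounds to 7

Answer: 7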